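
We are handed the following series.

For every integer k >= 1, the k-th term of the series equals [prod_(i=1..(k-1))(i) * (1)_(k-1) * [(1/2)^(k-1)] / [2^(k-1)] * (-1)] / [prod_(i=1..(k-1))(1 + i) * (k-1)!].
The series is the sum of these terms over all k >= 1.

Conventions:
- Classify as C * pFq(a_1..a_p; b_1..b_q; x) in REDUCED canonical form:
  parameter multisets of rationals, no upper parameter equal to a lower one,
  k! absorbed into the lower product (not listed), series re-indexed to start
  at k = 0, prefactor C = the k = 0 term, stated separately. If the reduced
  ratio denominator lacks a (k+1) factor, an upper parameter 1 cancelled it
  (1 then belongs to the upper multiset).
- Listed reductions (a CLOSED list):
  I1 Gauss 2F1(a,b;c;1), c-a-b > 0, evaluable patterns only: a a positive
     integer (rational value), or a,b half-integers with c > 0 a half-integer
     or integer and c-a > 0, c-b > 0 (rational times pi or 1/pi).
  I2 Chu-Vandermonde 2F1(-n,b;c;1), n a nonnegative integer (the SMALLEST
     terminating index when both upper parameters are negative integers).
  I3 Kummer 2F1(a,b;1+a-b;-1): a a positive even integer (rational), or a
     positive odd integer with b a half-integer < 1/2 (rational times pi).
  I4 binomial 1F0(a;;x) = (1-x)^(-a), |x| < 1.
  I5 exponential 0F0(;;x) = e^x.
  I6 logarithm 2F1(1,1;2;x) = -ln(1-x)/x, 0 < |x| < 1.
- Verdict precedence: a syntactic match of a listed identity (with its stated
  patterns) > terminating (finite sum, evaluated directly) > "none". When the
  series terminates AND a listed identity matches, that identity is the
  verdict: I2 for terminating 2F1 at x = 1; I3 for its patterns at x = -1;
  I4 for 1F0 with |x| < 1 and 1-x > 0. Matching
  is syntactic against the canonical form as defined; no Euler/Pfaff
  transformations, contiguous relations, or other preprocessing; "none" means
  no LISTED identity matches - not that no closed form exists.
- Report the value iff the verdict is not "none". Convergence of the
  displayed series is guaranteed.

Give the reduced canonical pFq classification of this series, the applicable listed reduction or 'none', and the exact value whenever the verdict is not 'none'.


Classification (C = -1): 2F1 with upper {1, 1}, lower {2}, argument x = 1/4. Verdict (x = 1/4): the logarithmic series (I6) applies (the logarithm: parameters (1,1;2), x = 1/4). Exact value: 4 * ln(3/4).

The tell: x = (1/4) and the two k-th powers (C = -1, x = 1/4) combine into one argument.
Consecutive-term ratio: r(k) = (1/4) * (k+1) (k+1) / [(k+2) (k+1)] - rational; roots negated = parameters, x = (1/4), C = -1.


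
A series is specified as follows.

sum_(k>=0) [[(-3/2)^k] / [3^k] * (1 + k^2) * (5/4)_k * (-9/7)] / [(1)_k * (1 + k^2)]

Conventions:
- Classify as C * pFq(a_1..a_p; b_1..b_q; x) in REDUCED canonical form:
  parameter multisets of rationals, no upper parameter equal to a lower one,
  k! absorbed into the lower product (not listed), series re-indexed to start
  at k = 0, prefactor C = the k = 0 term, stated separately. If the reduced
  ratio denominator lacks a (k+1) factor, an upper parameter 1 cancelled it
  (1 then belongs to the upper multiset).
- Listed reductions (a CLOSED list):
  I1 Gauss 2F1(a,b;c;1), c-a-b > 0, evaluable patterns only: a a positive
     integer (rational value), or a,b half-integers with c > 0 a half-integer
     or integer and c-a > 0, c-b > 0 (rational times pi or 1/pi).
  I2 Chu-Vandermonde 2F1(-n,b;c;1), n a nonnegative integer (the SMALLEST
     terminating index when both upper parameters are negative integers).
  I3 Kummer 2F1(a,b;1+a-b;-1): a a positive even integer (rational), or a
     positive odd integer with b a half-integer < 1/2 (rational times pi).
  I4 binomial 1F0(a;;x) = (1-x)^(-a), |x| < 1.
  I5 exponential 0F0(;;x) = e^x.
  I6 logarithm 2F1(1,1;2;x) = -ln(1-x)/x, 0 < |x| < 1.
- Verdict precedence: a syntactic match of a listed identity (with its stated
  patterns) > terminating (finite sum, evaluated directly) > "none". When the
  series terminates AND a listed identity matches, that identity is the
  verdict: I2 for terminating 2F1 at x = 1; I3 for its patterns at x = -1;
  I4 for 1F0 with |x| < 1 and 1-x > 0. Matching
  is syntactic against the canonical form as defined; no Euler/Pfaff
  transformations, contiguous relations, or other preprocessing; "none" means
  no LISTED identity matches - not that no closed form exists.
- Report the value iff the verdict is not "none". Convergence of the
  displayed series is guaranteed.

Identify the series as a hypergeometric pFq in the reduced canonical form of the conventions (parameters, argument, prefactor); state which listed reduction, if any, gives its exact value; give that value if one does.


Structural cue: from the first term -9/7: k^2 + 1 divides numerator and denominator alike; C = -9/7 after cancelling.
Step ratio: r(k) = (-1/2) * (k+5/4) / [(k+1)] - rational; roots negated = parameters, x = (-1/2), C = -9/7.

x = -1/2 here; the reduced form reads 1F0, upper {5/4}, lower {-}, C = -9/7. Verdict at x = -1/2: binomial (I4) matches (the 1F0 binomial series: exponent -5/4, x = -1/2). Hence: (-9/7) * (3/2)^(-5/4).


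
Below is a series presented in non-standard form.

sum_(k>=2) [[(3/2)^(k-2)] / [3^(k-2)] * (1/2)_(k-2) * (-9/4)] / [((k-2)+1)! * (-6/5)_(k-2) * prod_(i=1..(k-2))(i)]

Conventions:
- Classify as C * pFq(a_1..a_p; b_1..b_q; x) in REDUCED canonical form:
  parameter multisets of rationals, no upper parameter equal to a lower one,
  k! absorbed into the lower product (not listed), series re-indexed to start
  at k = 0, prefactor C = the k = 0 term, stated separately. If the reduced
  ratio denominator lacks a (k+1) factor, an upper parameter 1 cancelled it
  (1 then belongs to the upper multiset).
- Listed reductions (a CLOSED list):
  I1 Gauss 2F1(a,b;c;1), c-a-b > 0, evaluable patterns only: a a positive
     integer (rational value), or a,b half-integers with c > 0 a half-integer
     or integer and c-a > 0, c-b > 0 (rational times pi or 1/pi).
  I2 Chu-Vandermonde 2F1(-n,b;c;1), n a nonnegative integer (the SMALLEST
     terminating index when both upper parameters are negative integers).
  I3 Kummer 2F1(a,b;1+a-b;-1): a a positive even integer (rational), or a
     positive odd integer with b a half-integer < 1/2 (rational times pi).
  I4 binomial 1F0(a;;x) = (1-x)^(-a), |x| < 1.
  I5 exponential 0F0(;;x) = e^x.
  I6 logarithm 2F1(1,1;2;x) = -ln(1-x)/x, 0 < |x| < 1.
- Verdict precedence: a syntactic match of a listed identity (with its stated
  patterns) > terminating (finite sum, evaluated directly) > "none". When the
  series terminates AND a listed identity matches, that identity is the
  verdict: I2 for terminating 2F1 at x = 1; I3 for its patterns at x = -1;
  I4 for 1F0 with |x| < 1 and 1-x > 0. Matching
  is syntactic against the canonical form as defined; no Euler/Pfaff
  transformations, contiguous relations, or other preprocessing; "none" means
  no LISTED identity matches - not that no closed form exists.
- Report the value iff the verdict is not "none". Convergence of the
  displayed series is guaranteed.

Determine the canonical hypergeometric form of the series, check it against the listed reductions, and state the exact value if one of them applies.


x = 1/2 here; the reduced form reads 1F2, upper {1/2}, lower {-6/5, 2}, C = -9/4. Verdict: none - this 1F2 at x = 1/2 matches no listed pattern, and upper {1/2} holds no stopper.

Key step: from the first term -9/4: the two k-th powers (C = -9/4) combine into one argument.
Adjacent-term ratio: r(k) = (1/2) * (k+1/2) / [(k-6/5) (k+2) (k+1)] - rational; roots negated = parameters, x = (1/2), C = -9/4.


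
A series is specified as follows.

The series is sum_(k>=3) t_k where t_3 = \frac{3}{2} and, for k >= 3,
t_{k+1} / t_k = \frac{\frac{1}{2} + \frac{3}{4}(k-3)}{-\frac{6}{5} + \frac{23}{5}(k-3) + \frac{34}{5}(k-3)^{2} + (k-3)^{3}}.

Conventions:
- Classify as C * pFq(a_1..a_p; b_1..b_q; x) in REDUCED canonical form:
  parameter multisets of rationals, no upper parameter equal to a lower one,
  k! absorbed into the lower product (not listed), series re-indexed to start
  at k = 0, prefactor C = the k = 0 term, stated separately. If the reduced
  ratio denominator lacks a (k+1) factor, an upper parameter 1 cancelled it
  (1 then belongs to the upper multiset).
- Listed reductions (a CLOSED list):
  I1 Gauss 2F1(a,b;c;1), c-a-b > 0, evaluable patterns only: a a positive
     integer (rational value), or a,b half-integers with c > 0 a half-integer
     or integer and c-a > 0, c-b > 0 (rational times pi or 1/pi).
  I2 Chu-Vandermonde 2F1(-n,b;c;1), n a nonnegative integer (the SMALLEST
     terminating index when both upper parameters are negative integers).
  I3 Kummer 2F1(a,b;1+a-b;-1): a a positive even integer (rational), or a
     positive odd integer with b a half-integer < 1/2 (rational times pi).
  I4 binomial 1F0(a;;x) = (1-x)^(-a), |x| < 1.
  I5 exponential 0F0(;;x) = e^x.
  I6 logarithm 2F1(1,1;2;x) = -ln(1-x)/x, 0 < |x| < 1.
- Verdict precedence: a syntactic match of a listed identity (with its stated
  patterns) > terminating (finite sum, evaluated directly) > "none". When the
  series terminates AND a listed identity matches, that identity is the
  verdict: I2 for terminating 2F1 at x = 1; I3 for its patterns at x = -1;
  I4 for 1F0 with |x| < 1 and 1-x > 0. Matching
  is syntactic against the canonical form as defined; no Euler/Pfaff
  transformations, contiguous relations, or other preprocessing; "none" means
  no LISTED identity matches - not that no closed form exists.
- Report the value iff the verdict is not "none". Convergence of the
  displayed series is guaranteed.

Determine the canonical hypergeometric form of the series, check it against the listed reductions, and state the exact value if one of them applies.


At argument \frac{3}{4}: a 1F2 with upper {\frac{2}{3}}, lower {-\frac{1}{5}, 6}, scaled by C = \frac{3}{2}. Verdict: none. No listed pattern accepts 1F2(\frac{2}{3}; -\frac{1}{5}, 6; \frac{3}{4}).

Key step: t_0 being \frac{3}{2}, factor the ratio over Q (C = 3/2): negated roots = parameters.
Adjacent-term ratio: r(k) = \frac{3}{4} * (k+\frac{2}{3}) / [(k-\frac{1}{5}) (k+6) (k+1)] - rational in k, leading ratio \frac{3}{4}; with t_0 = \frac{3}{2}, classification follows.


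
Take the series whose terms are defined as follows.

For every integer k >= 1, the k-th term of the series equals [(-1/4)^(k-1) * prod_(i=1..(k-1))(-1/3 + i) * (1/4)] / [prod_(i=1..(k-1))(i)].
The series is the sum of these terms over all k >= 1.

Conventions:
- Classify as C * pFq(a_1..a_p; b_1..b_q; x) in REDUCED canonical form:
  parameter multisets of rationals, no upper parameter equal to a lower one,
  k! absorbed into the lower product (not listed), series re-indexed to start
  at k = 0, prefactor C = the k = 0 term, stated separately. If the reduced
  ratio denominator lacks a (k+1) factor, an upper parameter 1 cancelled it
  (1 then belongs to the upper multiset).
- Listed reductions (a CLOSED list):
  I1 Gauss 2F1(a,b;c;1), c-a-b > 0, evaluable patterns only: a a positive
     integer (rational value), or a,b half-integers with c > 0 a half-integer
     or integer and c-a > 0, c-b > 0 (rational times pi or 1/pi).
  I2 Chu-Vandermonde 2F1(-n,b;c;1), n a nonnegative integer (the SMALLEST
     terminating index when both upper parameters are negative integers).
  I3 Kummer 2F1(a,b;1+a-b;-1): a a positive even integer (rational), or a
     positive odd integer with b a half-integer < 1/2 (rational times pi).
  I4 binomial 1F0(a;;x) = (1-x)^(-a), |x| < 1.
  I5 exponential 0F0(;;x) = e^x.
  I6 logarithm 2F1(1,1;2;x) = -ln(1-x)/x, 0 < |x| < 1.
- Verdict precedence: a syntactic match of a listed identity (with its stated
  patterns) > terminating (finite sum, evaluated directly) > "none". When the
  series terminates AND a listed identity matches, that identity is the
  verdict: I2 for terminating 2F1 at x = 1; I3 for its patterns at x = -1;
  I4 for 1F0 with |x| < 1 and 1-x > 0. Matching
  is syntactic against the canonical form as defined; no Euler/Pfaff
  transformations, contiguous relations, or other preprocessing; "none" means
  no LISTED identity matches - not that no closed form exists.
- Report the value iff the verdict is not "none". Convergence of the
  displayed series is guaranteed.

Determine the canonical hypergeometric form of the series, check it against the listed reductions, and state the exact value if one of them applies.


The series (x = -1/4) is 1F0: upper {2/3}, lower {-}, prefactor 1/4. Verdict: the binomial series (I4) matches (the 1F0 binomial series: exponent -2/3, x = -1/4). Sum: (1/4) * (5/4)^(-2/3).

The tell: t_0 being 1/4, the product of the first k integers (prefactor 1/4) is k!.
Step ratio: r(k) = (-1/4) * (k+2/3) / [(k+1)] - rational in k. x = (-1/4); t_0 = 1/4; negate the roots.


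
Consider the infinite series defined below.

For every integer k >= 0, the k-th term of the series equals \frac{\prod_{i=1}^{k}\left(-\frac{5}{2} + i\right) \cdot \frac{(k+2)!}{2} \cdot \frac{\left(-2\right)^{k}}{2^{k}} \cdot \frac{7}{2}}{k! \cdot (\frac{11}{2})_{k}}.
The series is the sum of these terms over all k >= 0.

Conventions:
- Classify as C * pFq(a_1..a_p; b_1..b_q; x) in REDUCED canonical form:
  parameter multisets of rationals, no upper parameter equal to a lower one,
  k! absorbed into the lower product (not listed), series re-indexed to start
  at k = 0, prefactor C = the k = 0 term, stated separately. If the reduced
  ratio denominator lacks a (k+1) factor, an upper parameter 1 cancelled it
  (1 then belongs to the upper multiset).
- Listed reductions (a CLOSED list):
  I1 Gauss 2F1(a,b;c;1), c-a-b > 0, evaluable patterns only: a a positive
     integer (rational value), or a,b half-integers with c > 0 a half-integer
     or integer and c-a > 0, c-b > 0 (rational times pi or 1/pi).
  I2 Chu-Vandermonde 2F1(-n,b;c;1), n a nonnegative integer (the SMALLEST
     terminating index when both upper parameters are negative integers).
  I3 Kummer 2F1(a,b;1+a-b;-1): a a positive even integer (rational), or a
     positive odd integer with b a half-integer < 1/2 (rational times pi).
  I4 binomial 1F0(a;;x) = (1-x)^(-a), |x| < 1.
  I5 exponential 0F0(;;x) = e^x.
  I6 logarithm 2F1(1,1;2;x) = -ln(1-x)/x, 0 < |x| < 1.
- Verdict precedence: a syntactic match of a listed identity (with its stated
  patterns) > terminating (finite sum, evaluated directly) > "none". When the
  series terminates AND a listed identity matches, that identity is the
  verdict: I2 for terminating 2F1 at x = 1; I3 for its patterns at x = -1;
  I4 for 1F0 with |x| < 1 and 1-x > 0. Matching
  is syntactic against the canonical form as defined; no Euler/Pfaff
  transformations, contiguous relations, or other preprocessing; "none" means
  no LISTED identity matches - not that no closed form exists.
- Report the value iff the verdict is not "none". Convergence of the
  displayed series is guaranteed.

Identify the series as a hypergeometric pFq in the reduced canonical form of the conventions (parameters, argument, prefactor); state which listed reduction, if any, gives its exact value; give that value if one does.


Canonical form: C = \frac{7}{2} times 2F1 with upper {-\frac{3}{2}, 3}, lower {\frac{11}{2}}, x = -1. Verdict at x = -1: the Kummer evaluation I3 matches (x = -1; c = \frac{11}{2} equals 1+a-b for upper {-\frac{3}{2}, 3}: listed pattern). Value: \frac{2205}{1024} \cdot \pi.

Key step: from the first term \frac{7}{2}: the two k-th powers (prefactor 7/2) combine into one argument.
Adjacent-term ratio: r(k) = -1 * (k-\frac{3}{2}) (k+3) / [(k+\frac{11}{2}) (k+1)] - rational; roots negated = parameters, x = -1, C = \frac{7}{2}.


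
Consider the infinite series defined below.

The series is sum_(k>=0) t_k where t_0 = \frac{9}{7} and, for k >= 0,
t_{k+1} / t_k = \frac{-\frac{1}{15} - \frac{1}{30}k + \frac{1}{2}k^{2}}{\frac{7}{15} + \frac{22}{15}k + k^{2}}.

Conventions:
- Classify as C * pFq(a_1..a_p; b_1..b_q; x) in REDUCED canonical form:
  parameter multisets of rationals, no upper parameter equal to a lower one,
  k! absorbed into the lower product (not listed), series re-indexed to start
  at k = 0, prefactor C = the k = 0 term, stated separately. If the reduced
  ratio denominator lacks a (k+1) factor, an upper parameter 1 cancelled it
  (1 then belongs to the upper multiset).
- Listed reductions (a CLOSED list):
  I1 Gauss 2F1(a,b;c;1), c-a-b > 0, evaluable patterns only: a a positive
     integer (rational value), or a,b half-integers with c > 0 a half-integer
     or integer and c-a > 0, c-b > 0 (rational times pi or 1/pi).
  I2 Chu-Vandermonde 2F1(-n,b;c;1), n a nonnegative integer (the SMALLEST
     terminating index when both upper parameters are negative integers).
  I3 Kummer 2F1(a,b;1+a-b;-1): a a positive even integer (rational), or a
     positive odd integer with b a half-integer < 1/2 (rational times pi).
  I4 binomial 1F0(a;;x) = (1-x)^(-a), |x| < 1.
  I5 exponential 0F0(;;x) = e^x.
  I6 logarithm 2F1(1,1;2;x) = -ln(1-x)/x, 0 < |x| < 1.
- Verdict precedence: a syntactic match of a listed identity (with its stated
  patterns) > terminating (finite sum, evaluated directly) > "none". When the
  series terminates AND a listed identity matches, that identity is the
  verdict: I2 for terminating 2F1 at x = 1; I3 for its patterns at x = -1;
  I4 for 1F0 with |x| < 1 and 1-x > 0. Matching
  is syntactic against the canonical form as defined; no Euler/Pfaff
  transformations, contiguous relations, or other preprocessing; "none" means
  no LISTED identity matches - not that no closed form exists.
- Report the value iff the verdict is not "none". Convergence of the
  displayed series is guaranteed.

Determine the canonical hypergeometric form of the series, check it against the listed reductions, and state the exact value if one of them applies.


With C = \frac{9}{7}: the canonical form is 2F1(-\frac{2}{5}, \frac{1}{3}; \frac{7}{15}; \frac{1}{2}). Verdict: none - at argument \frac{1}{2} the multisets {-\frac{2}{5}, \frac{1}{3}} ; {\frac{7}{15}} match no listed identity.

Key step: x = \frac{1}{2} and the expanded ratio factors over Q; C = 9/7, x = 1/2, roots give parameters.
Step ratio: r(k) = \frac{1}{2} * (k-\frac{2}{5}) (k+\frac{1}{3}) / [(k+\frac{7}{15}) (k+1)] - rational; roots negated = parameters, x = \frac{1}{2}, C = \frac{9}{7}.


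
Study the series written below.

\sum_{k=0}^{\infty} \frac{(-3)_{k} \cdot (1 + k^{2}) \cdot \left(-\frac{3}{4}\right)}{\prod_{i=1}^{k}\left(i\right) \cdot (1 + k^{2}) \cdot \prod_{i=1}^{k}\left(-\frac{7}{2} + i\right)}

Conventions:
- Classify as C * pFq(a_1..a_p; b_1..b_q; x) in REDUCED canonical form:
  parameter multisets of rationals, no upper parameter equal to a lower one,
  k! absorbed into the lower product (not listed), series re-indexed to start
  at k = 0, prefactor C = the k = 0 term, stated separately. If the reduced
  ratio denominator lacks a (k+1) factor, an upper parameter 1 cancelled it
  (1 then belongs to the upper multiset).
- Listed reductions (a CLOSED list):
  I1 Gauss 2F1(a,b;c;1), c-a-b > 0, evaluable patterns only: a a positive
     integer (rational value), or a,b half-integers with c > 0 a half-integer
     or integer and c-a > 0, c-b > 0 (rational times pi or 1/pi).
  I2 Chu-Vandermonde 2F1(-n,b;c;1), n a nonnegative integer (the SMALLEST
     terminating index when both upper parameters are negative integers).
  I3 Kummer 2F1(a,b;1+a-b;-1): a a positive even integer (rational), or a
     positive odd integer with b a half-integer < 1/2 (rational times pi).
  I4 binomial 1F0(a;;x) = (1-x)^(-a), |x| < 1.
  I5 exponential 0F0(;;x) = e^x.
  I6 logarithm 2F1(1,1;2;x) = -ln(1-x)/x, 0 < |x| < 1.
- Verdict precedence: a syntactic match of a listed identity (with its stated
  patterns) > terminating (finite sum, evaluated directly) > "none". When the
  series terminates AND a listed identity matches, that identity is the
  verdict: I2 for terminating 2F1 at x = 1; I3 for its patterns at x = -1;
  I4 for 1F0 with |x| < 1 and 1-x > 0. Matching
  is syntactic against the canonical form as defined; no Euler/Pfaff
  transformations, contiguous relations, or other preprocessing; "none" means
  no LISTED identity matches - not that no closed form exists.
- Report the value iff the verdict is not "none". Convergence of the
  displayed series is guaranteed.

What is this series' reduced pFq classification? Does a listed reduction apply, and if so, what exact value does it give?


Reduced: x = 1, 1F1, upper = {-3}, lower = {-\frac{5}{2}}, C = -\frac{3}{4}. Verdict: terminating - the sum ends at index 3 because -3 is a negative integer; exact evaluation follows. Its exact value is -\frac{53}{20}.

Key observation: x = 1 and the lower running product (C = -3/4) is a rising factorial.
Consecutive-term ratio: r(k) = 1 * (k-3) / [(k-\frac{5}{2}) (k+1)] - rational; roots negated = parameters, x = 1, C = -\frac{3}{4}.


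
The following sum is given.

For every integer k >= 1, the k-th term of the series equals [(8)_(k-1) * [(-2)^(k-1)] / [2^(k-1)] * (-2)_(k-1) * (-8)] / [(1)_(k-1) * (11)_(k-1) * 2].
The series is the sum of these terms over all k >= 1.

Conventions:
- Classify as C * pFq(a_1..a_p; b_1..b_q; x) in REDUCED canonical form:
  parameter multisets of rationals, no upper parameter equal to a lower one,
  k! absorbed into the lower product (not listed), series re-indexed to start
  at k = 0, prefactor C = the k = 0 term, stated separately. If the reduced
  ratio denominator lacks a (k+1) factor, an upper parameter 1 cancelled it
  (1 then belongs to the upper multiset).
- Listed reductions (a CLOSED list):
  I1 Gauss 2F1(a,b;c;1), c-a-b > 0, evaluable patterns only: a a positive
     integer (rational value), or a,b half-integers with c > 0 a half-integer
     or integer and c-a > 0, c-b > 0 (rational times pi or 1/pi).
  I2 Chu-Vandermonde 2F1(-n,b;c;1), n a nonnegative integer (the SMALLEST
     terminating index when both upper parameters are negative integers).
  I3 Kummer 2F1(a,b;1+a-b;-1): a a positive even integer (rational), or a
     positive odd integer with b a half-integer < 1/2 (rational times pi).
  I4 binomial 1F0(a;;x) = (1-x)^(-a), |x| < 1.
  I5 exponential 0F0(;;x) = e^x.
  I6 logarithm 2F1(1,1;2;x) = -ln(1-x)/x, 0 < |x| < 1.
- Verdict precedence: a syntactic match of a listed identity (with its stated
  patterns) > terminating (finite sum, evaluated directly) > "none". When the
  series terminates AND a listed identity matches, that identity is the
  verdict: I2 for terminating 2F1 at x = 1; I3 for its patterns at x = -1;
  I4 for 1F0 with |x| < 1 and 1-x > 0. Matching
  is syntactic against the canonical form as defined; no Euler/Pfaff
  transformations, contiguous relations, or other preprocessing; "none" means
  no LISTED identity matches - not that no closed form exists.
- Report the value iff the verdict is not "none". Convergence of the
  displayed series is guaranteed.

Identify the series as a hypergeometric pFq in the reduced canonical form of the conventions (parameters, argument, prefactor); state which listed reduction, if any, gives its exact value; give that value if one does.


x = -1 here; the reduced form reads 2F1, upper {-2, 8}, lower {11}, C = -4. Verdict: Kummer's theorem (I3) matches (x = -1; c = 11 equals 1+a-b for upper {-2, 8}: listed pattern). Value: -12.

The tell: t_0 = -4 here, and (1)_k (prefactor -4) is k! itself.
Term ratio: r(k) = (-1) * (k-2) (k+8) / [(k+11) (k+1)] - poly over poly, x = (-1) from leading terms; C = -4 at k = 0.


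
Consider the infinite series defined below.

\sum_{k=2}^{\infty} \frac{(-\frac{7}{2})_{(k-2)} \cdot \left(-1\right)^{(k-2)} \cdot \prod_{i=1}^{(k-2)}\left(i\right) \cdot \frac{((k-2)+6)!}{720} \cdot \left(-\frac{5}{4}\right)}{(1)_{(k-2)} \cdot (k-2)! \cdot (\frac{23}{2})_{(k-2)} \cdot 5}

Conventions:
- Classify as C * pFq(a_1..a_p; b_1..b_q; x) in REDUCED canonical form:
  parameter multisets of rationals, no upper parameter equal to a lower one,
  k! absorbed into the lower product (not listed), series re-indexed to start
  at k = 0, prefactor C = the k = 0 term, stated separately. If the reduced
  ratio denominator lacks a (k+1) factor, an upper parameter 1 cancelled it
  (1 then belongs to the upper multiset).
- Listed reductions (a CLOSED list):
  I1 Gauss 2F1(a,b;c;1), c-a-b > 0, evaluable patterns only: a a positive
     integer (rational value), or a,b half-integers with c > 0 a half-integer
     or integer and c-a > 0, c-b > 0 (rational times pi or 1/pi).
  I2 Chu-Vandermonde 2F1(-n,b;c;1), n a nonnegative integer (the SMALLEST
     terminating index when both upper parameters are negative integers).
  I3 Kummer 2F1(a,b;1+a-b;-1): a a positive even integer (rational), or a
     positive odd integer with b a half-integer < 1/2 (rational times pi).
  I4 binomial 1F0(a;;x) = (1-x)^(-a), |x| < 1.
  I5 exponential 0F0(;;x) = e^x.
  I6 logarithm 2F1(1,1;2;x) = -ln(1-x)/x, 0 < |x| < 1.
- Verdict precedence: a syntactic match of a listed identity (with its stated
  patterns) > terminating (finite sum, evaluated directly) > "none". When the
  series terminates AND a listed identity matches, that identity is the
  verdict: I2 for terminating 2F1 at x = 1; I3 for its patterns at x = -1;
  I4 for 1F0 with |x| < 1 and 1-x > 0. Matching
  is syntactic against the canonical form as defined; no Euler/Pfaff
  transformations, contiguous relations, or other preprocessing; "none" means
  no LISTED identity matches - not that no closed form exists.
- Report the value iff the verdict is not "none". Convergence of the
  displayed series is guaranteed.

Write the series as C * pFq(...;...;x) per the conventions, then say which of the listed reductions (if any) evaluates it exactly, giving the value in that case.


Classification (C = -\frac{1}{4}): 2F1 with upper {-\frac{7}{2}, 7}, lower {\frac{23}{2}}, argument x = -1. Verdict: Kummer (I3) fires (x = -1; c = \frac{23}{2} equals 1+a-b for upper {-\frac{7}{2}, 7}: listed pattern). Hence: \left(-\frac{14549535}{33554432}\right) \cdot \pi.

Key observation: t_0 being -\frac{1}{4}, the constant factors (C = -1/4, x = -1) combine into one prefactor.
Step ratio: r(k) = -1 * (k-\frac{7}{2}) (k+7) / [(k+\frac{23}{2}) (k+1)] - rational; roots negated = parameters, x = -1, C = -\frac{1}{4}.


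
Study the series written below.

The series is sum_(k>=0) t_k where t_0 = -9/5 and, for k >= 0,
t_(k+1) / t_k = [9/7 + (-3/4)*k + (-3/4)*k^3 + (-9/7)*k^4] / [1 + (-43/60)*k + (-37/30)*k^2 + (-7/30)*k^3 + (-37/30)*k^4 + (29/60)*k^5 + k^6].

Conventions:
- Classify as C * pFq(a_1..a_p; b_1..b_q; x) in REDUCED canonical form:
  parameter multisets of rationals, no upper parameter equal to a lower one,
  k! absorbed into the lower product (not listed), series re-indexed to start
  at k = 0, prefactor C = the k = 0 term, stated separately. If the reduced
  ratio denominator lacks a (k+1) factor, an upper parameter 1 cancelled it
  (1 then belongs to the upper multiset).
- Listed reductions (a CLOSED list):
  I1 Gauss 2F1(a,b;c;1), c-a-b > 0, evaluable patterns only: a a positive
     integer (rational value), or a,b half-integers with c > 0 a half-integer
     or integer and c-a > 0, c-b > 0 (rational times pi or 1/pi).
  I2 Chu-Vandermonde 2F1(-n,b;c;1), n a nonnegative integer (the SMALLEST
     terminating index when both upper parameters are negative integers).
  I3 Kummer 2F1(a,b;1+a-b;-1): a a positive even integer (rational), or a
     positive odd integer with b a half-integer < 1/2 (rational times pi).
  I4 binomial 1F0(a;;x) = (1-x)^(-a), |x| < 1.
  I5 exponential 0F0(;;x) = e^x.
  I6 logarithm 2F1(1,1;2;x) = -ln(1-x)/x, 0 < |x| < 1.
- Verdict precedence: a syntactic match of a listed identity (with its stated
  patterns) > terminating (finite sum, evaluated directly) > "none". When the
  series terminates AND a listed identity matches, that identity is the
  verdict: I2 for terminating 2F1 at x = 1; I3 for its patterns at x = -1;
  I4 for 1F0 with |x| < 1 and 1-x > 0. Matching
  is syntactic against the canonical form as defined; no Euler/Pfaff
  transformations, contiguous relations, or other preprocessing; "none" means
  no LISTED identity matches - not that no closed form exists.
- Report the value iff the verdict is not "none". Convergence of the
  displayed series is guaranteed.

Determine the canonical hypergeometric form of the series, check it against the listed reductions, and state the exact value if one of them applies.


At argument -9/7: a 1F2 with upper {-3/4}, lower {-5/4, -3/5}, scaled by C = -9/5. Verdict: none here - no I1-I6 shape fits x = -9/7 with lower {-5/4, -3/5}.

The tell: t_0 being -9/5, the parameter 4/3 appears in both the upper and lower lists and cancels (alongside the other common factor).
Consecutive-term ratio: r(k) = (-9/7) * (k-3/4) / [(k-5/4) (k-3/5) (k+1)] ; factor over Q: parameters, x = (-9/7), and C = -9/5.


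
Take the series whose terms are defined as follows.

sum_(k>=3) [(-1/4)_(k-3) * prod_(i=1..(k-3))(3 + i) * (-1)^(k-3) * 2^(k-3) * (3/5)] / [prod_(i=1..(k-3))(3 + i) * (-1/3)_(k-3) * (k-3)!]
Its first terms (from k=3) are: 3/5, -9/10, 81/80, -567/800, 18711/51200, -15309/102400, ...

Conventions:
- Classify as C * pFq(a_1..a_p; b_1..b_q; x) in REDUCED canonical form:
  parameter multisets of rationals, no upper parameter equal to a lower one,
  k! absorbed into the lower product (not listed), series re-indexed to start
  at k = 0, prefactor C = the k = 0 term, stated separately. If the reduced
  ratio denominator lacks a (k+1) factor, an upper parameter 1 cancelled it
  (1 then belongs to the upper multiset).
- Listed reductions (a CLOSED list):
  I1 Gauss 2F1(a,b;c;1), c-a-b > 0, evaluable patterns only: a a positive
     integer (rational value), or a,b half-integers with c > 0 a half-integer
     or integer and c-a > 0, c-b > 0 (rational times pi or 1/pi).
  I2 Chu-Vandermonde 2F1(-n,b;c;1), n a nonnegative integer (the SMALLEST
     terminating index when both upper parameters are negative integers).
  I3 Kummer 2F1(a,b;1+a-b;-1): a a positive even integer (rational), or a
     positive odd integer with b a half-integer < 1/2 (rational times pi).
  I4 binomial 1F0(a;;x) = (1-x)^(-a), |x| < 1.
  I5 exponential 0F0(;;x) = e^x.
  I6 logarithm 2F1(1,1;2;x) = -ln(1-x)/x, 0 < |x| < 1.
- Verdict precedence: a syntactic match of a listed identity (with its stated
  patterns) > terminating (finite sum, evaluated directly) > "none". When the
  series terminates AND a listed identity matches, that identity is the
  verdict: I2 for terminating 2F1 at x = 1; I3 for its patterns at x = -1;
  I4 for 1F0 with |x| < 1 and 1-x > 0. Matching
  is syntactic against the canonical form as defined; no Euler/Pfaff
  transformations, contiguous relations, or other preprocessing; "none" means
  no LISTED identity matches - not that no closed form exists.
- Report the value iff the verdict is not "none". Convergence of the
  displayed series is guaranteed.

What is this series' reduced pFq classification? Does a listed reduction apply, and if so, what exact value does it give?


Reduced: x = -2, 1F1, upper = {-1/4}, lower = {-1/3}, C = 3/5. Verdict: none. No listed pattern accepts 1F1(-1/4; -1/3; -2).

Structural cue: t_0 = 3/5 here, and the running product (C = 3/5) telescopes to a rising factorial.
Consecutive-term ratio: r(k) = (-2) * (k-1/4) / [(k-1/3) (k+1)] - rational in k, leading ratio (-2); with t_0 = 3/5, classification follows.


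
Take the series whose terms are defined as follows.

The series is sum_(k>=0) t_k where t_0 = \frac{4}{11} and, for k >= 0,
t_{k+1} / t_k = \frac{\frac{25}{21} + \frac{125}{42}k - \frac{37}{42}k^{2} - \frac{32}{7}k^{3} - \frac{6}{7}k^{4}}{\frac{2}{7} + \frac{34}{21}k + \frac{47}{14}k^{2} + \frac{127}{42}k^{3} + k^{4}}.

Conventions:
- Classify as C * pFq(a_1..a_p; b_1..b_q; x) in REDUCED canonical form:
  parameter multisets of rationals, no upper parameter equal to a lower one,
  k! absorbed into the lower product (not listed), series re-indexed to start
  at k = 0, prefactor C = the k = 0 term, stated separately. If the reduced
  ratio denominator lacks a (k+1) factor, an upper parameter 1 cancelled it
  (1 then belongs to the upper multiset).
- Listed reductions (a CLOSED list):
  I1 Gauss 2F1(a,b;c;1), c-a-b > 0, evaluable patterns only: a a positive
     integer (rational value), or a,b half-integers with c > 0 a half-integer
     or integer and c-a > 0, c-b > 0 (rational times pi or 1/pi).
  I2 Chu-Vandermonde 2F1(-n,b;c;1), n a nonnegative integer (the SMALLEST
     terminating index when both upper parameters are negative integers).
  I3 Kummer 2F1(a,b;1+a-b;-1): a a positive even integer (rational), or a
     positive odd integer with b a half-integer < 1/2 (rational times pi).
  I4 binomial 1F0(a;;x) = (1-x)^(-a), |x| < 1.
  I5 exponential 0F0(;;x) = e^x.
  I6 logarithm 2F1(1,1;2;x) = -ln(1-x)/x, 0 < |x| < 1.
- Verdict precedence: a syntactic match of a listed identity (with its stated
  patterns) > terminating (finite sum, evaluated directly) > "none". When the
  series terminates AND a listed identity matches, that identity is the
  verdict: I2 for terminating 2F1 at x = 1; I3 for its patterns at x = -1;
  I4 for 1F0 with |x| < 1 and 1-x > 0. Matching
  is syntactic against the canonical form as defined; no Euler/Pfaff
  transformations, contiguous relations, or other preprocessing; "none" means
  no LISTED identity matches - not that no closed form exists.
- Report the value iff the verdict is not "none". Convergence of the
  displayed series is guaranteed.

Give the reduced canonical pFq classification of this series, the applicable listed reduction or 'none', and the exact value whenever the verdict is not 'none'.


x = -\frac{6}{7} here; the reduced form reads 2F1, upper {-\frac{5}{6}, 5}, lower {\frac{6}{7}}, C = \frac{4}{11}. Verdict: none. No listed pattern accepts 2F1(-\frac{5}{6}, 5; \frac{6}{7}; -\frac{6}{7}).

Key observation: t_0 being \frac{4}{11}, the parameter 1/2 appears in both the upper and lower lists and cancels (alongside the other common factor).
Consecutive-term ratio: r(k) = -\frac{6}{7} * (k-\frac{5}{6}) (k+5) / [(k+\frac{6}{7}) (k+1)] - rational in k, leading ratio -\frac{6}{7}; with t_0 = \frac{4}{11}, classification follows.


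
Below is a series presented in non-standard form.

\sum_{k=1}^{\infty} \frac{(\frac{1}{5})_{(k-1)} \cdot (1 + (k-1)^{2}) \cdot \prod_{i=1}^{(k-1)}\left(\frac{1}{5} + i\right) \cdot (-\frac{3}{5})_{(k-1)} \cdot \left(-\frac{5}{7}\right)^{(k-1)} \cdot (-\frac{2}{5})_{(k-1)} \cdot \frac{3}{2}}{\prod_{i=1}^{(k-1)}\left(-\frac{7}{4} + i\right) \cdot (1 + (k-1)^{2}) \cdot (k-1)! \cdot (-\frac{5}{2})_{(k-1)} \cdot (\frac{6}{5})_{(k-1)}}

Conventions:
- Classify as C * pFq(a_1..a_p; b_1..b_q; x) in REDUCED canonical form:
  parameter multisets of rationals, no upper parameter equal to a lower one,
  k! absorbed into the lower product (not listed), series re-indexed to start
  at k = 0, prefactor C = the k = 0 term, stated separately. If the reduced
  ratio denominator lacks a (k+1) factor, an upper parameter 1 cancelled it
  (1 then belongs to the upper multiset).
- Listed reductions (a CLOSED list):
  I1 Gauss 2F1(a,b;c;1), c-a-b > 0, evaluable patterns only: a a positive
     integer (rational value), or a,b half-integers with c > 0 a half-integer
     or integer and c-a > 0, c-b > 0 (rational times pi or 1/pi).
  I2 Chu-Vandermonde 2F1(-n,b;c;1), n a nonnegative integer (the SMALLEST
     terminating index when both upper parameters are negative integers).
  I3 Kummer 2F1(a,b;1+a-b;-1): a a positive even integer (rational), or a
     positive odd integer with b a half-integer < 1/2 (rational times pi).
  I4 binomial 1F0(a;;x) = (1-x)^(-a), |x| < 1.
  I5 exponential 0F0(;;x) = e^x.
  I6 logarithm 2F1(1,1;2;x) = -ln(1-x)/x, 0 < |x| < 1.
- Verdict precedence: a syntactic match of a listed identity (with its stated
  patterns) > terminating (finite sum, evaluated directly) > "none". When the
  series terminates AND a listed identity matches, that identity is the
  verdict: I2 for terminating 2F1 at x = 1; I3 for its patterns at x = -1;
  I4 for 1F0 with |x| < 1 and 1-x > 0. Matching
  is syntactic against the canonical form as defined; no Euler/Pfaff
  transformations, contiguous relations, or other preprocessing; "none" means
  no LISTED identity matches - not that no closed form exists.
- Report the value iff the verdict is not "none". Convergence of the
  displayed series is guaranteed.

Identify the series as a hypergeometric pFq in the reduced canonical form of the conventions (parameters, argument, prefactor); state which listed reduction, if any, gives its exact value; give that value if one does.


Classification (C = \frac{3}{2}): 3F2 with upper {-\frac{3}{5}, -\frac{2}{5}, \frac{1}{5}}, lower {-\frac{5}{2}, -\frac{3}{4}}, argument x = -\frac{5}{7}. Verdict: none. Every listed pattern misses the 3F2 form at -\frac{5}{7}, upper {-\frac{3}{5}, -\frac{2}{5}, \frac{1}{5}}.

Key step: x = -\frac{5}{7} and striking the common factor k^2 + 1 reduces the term (C = 3/2, x = -5/7).
Step ratio: r(k) = -\frac{5}{7} * (k-\frac{3}{5}) (k-\frac{2}{5}) (k+\frac{1}{5}) / [(k-\frac{5}{2}) (k-\frac{3}{4}) (k+1)] - rational in k, leading ratio -\frac{5}{7}; with t_0 = \frac{3}{2}, classification follows.


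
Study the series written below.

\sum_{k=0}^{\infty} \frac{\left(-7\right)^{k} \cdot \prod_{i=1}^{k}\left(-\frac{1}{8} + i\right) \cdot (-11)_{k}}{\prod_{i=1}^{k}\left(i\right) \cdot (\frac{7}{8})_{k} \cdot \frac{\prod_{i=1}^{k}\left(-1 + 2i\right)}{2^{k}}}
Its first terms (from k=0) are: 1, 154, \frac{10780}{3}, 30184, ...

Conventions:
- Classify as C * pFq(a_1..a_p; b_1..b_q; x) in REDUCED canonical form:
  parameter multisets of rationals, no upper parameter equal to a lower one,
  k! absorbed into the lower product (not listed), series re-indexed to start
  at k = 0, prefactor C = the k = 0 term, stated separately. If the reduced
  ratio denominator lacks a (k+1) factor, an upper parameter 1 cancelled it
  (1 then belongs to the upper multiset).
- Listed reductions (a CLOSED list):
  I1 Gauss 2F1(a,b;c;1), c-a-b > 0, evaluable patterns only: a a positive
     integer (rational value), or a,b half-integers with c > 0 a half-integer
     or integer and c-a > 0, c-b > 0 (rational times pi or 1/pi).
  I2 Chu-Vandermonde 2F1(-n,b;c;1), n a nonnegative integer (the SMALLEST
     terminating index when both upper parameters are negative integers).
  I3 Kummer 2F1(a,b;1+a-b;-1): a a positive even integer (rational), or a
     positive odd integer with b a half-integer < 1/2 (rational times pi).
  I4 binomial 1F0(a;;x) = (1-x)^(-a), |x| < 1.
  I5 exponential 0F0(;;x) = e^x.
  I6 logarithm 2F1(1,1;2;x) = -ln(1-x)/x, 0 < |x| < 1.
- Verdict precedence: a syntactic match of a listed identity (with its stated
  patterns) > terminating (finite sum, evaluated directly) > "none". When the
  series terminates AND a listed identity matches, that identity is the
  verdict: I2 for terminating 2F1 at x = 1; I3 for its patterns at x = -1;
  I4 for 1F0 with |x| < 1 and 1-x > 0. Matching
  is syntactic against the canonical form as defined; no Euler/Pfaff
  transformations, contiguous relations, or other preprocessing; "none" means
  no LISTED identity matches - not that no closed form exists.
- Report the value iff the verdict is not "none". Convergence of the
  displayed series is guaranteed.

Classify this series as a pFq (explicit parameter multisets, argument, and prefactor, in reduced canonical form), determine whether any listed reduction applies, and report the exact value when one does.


x = -7 here; the reduced form reads 1F1, upper {-11}, lower {\frac{1}{2}}, C = 1. Verdict: terminating - no listed pattern fits, but -11 in the upper list cuts the series at k = 11; direct evaluation. Sum: \frac{65543854332661}{56119635}.

Key step: t_0 = 1 here, and the product of the first k integers (C = 1, x = -7) is k!.
Consecutive-term ratio: r(k) = -7 * (k-11) / [(k+\frac{1}{2}) (k+1)] - poly over poly, x = -7 from leading terms; C = 1 at k = 0.


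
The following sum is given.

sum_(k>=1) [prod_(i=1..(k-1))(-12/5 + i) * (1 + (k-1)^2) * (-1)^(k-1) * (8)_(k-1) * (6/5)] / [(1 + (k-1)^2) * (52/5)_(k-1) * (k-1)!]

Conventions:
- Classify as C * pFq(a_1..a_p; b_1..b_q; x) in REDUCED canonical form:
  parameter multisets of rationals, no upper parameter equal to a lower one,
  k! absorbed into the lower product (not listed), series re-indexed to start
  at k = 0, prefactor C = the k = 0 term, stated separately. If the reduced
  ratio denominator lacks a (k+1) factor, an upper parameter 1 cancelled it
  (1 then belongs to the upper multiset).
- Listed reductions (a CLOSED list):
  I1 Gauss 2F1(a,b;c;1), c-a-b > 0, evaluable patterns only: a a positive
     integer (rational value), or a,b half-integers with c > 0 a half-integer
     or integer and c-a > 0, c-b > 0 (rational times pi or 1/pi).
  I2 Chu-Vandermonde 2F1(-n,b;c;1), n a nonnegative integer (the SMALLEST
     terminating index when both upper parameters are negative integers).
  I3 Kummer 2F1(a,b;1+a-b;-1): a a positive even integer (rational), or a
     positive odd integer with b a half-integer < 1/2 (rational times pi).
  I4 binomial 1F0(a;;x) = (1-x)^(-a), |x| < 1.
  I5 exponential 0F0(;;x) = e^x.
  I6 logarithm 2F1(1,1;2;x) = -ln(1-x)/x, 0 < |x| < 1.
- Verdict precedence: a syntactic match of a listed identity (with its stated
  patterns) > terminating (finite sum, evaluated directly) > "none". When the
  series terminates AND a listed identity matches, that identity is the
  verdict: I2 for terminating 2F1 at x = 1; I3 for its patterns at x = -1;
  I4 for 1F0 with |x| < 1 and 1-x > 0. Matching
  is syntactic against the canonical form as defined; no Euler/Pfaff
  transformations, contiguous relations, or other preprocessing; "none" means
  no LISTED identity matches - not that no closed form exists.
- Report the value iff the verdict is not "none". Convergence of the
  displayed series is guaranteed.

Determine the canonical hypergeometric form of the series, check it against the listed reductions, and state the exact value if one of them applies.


Canonical form: C = 6/5 times 2F1 with upper {-7/5, 8}, lower {52/5}, x = -1. Verdict (x = -1): Kummer's theorem (I3) applies (x = -1; c = 52/5 equals 1+a-b for upper {-7/5, 8}: listed pattern). Hence: 41736/15625.

Key observation: t_0 = 6/5 here, and the running product (C = 6/5, x = -1) telescopes to a rising factorial.
Ratio: r(k) = (-1) * (k-7/5) (k+8) / [(k+52/5) (k+1)] - rational in k. x = (-1); t_0 = 6/5; negate the roots.
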